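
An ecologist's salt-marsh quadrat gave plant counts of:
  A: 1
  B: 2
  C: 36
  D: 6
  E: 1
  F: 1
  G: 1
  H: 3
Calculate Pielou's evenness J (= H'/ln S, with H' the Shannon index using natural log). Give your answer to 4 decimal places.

0.5288

Total N = 1+2+36+6+1+1+1+3 = 51, so the proportions are 0.019608, 0.039216, 0.705882, 0.117647, 0.019608, 0.019608, 0.019608, 0.058824 (working shown to 6 dp, full precision carried).
H' = −Σ pᵢ ln pᵢ = −((-0.077095) + (-0.127007) + (-0.245864) + (-0.251772) + (-0.077095) + (-0.077095) + (-0.077095) + (-0.166660)) = 1.099681.
With S = 8 species, ln S = 2.079442, so J = 1.099681/2.079442 = 0.528835, i.e. 0.5288 to 4 decimal places.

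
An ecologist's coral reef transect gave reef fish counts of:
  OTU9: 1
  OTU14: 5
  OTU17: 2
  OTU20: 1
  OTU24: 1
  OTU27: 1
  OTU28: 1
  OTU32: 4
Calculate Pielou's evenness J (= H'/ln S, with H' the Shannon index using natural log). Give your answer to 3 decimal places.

Total N = 1+5+2+1+1+1+1+4 = 16, so the proportions are 0.0625, 0.3125, 0.125, 0.0625, 0.0625, 0.0625, 0.0625, 0.25 (working shown to 5 dp, full precision carried).
H' = −Σ pᵢ ln pᵢ = −((-0.17329) + (-0.36348) + (-0.25993) + (-0.17329) + (-0.17329) + (-0.17329) + (-0.17329) + (-0.34657)) = 1.83642.
With S = 8 species, ln S = 2.07944, so J = 1.83642/2.07944 = 0.88313, i.e. 0.883 to 3 decimal places.

0.883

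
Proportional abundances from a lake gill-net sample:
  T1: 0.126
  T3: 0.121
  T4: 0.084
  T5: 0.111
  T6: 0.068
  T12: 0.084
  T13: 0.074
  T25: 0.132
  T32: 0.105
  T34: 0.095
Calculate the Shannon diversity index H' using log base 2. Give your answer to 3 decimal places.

Each pᵢ log₂ pᵢ term (working shown to 5 dp, full precision carried): 0.126×(-2.98850)=-0.37655, 0.121×(-3.04692)=-0.36868, 0.084×(-3.57347)=-0.30017, 0.111×(-3.17137)=-0.35202, 0.068×(-3.87832)=-0.26373, 0.084×(-3.57347)=-0.30017, 0.074×(-3.75633)=-0.27797, 0.132×(-2.92139)=-0.38562, 0.105×(-3.25154)=-0.34141, 0.095×(-3.39593)=-0.32261.
Sum = -3.28894, so H' = 3.289.

3.289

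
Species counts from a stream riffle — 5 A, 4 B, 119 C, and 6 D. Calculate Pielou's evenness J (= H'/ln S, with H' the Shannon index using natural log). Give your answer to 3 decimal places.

Total N = 5+4+119+6 = 134, so the proportions are 0.037313, 0.029851, 0.88806, 0.044776 (working shown to 6 dp, full precision carried).
H' = −Σ pᵢ ln pᵢ = −((-0.122702) + (-0.104822) + (-0.105427) + (-0.139078)) = 0.472029.
With S = 4 species, ln S = 1.386294, so J = 0.472029/1.386294 = 0.340497, i.e. 0.340 to 3 decimal places.

0.340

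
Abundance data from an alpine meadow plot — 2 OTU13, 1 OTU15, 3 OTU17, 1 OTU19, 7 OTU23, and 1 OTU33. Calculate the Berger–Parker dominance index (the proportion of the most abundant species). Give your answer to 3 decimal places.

Total N = 2+1+3+1+7+1 = 15, so the proportions are 0.13333, 0.06667, 0.2, 0.06667, 0.46667, 0.06667 (working shown to 5 dp, full precision carried).
The largest proportion is 0.46667, i.e. d = 0.467 to 3 decimal places.

0.467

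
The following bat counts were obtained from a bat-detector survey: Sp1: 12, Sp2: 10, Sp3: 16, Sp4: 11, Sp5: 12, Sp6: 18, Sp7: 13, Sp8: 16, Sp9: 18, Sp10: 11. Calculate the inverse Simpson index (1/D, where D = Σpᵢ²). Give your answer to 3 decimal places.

Total N = 12+10+16+11+12+18+13+16+18+11 = 137, so the proportions are 0.0875912, 0.0729927, 0.1167883, 0.080292, 0.0875912, 0.1313869, 0.0948905, 0.1167883, 0.1313869, 0.080292 (working shown to 7 dp, full precision carried).
D = 0.0875912² + 0.0729927² + 0.1167883² + 0.080292² + 0.0875912² + 0.1313869² + 0.0948905² + 0.1167883² + 0.1313869² + 0.080292² = 0.0076722 + 0.0053279 + 0.0136395 + 0.0064468 + 0.0076722 + 0.0172625 + 0.0090042 + 0.0136395 + 0.0172625 + 0.0064468 = 0.1043742.
So 1/D = 9.58091, i.e. 9.581 to 3 decimal places.

9.581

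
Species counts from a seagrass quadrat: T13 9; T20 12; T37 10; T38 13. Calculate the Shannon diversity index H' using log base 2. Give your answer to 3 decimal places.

1.985

Total N = 9+12+10+13 = 44, so the proportions are 0.20455, 0.27273, 0.22727, 0.29545 (working shown to 5 dp, full precision carried).
Each pᵢ log₂ pᵢ term: 0.20455×(-2.28951)=-0.46831, 0.27273×(-1.87447)=-0.51122, 0.22727×(-2.13750)=-0.48580, 0.29545×(-1.75899)=-0.51970.
Sum = -1.98503, so H' = 1.985.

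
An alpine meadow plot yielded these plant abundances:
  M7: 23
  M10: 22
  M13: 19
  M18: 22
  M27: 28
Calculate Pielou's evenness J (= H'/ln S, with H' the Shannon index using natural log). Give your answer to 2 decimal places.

0.99

Total N = 23+22+19+22+28 = 114, so the proportions are 0.201754, 0.192982, 0.166667, 0.192982, 0.245614 (working shown to 6 dp, full precision carried).
H' = −Σ pᵢ ln pᵢ = −((-0.322949) + (-0.317486) + (-0.298627) + (-0.317486) + (-0.344841)) = 1.601389.
With S = 5 species, ln S = 1.609438, so J = 1.601389/1.609438 = 0.994999, i.e. 0.99 to 2 decimal places.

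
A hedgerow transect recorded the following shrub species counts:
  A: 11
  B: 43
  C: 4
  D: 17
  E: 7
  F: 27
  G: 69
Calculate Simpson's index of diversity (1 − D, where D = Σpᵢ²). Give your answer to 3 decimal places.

Total N = 11+43+4+17+7+27+69 = 178, so the proportions are 0.0618, 0.24157, 0.02247, 0.09551, 0.03933, 0.15169, 0.38764 (working shown to 5 dp, full precision carried).
D = 0.0618² + 0.24157² + 0.02247² + 0.09551² + 0.03933² + 0.15169² + 0.38764² = 0.00382 + 0.05836 + 0.00050 + 0.00912 + 0.00155 + 0.02301 + 0.15027 = 0.24662.
So 1 − D = 0.75338, i.e. 0.753 to 3 decimal places.

0.753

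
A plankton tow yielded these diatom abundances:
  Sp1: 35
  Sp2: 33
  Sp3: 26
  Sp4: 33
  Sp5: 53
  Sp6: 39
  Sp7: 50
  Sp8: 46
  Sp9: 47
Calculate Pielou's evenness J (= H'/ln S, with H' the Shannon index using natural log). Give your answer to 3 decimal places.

0.989

Total N = 35+33+26+33+53+39+50+46+47 = 362, so the proportions are 0.09669, 0.09116, 0.07182, 0.09116, 0.14641, 0.10773, 0.13812, 0.12707, 0.12983 (working shown to 5 dp, full precision carried).
H' = −Σ pᵢ ln pᵢ = −((-0.22588) + (-0.21834) + (-0.18915) + (-0.21834) + (-0.28130) + (-0.24004) + (-0.27343) + (-0.26215) + (-0.26506)) = 2.17370.
With S = 9 species, ln S = 2.19722, so J = 2.17370/2.19722 = 0.98929, i.e. 0.989 to 3 decimal places.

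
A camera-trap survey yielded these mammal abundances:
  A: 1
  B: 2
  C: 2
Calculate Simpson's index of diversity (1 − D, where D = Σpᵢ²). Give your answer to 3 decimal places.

0.640

Total N = 1+2+2 = 5, so the proportions are 0.2, 0.4, 0.4 (working shown to 5 dp, full precision carried).
D = 0.2² + 0.4² + 0.4² = 0.04000 + 0.16000 + 0.16000 = 0.36000.
So 1 − D = 0.64000, i.e. 0.640 to 3 decimal places.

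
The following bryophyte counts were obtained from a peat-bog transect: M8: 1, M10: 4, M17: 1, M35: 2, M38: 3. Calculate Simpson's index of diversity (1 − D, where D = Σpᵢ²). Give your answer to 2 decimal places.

Total N = 1+4+1+2+3 = 11, so the proportions are 0.0909, 0.3636, 0.0909, 0.1818, 0.2727 (working shown to 4 dp, full precision carried).
D = 0.0909² + 0.3636² + 0.0909² + 0.1818² + 0.2727² = 0.0083 + 0.1322 + 0.0083 + 0.0331 + 0.0744 = 0.2562.
So 1 − D = 0.7438, i.e. 0.74 to 2 decimal places.

0.74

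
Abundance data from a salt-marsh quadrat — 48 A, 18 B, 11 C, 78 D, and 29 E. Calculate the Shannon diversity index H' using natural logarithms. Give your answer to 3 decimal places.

1.401

Total N = 48+18+11+78+29 = 184, so the proportions are 0.26087, 0.09783, 0.05978, 0.42391, 0.15761 (working shown to 5 dp, full precision carried).
Each pᵢ ln pᵢ term: 0.26087×(-1.34373)=-0.35054, 0.09783×(-2.32456)=-0.22740, 0.05978×(-2.81704)=-0.16841, 0.42391×(-0.85823)=-0.36381, 0.15761×(-1.84764)=-0.29120.
Sum = -1.40137, so H' = 1.401.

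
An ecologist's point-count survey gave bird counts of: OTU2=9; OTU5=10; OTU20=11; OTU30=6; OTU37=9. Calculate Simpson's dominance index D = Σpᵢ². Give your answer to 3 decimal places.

Total N = 9+10+11+6+9 = 45, so the proportions are 0.2, 0.22222, 0.24444, 0.13333, 0.2 (working shown to 5 dp, full precision carried).
D = 0.2² + 0.22222² + 0.24444² + 0.13333² + 0.2² = 0.04000 + 0.04938 + 0.05975 + 0.01778 + 0.04000 = 0.20691.
To 3 decimal places, D = 0.207.

0.207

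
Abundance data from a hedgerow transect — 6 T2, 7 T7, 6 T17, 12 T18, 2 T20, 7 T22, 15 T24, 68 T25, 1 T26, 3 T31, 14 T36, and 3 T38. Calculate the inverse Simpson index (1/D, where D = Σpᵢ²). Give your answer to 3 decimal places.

3.853

Total N = 6+7+6+12+2+7+15+68+1+3+14+3 = 144, so the proportions are 0.0416667, 0.0486111, 0.0416667, 0.0833333, 0.0138889, 0.0486111, 0.1041667, 0.4722222, 0.0069444, 0.0208333, 0.0972222, 0.0208333 (working shown to 7 dp, full precision carried).
D = 0.0416667² + 0.0486111² + 0.0416667² + 0.0833333² + 0.0138889² + 0.0486111² + 0.1041667² + 0.4722222² + 0.0069444² + 0.0208333² + 0.0972222² + 0.0208333² = 0.0017361 + 0.0023630 + 0.0017361 + 0.0069444 + 0.0001929 + 0.0023630 + 0.0108507 + 0.2229938 + 0.0000482 + 0.0004340 + 0.0094522 + 0.0004340 = 0.2595486.
So 1/D = 3.85284, i.e. 3.853 to 3 decimal places.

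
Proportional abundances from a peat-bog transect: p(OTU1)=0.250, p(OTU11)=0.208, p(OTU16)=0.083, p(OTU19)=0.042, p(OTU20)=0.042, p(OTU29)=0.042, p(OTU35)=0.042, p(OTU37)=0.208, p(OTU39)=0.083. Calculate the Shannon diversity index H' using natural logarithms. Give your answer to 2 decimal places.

Each pᵢ ln pᵢ term (working shown to 4 dp, full precision carried): 0.25×(-1.3863)=-0.3466, 0.208×(-1.5702)=-0.3266, 0.083×(-2.4889)=-0.2066, 0.042×(-3.1701)=-0.1331, 0.042×(-3.1701)=-0.1331, 0.042×(-3.1701)=-0.1331, 0.042×(-3.1701)=-0.1331, 0.208×(-1.5702)=-0.3266, 0.083×(-2.4889)=-0.2066.
Sum = -1.9455, so H' = 1.95.

1.95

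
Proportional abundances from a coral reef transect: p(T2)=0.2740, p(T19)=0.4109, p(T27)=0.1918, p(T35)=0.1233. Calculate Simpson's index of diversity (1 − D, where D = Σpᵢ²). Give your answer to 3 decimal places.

D = 0.274² + 0.4109² + 0.1918² + 0.1233² = 0.07508 + 0.16884 + 0.03679 + 0.01520 = 0.29590 (working shown to 5 dp, full precision carried).
So 1 − D = 0.70410, i.e. 0.704 to 3 decimal places.

0.704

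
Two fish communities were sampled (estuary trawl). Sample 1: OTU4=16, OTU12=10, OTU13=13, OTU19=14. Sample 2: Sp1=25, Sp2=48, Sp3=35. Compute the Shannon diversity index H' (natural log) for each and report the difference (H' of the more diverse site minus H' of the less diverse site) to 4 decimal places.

Sample 1: N=53, proportions 0.301887, 0.188679, 0.245283, 0.264151, giving H' = 1.372586 (working shown to 6 dp, full precision carried).
Sample 2: N=108, proportions 0.231481, 0.444444, 0.324074, giving H' = 1.064291.
Difference = |1.372586 − 1.064291| = 0.308295, i.e. 0.3083 to 4 decimal places.

0.3083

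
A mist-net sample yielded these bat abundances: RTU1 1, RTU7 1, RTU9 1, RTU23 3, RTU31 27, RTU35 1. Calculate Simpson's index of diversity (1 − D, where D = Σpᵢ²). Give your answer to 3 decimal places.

Total N = 1+1+1+3+27+1 = 34, so the proportions are 0.02941, 0.02941, 0.02941, 0.08824, 0.79412, 0.02941 (working shown to 5 dp, full precision carried).
D = 0.02941² + 0.02941² + 0.02941² + 0.08824² + 0.79412² + 0.02941² = 0.00087 + 0.00087 + 0.00087 + 0.00779 + 0.63062 + 0.00087 = 0.64187.
So 1 − D = 0.35813, i.e. 0.358 to 3 decimal places.

0.358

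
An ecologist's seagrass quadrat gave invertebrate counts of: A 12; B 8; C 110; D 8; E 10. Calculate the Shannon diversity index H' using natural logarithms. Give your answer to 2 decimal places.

Total N = 12+8+110+8+10 = 148, so the proportions are 0.0811, 0.0541, 0.7432, 0.0541, 0.0676 (working shown to 4 dp, full precision carried).
Each pᵢ ln pᵢ term: 0.0811×(-2.5123)=-0.2037, 0.0541×(-2.9178)=-0.1577, 0.7432×(-0.2967)=-0.2205, 0.0541×(-2.9178)=-0.1577, 0.0676×(-2.6946)=-0.1821.
Sum = -0.9217, so H' = 0.92.

0.92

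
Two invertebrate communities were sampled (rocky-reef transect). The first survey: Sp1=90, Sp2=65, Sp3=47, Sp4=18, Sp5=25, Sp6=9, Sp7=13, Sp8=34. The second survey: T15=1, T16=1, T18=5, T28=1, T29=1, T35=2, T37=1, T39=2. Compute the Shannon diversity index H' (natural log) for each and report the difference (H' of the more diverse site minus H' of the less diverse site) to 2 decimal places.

The first survey: N=301, proportions 0.299, 0.2159, 0.1561, 0.0598, 0.0831, 0.0299, 0.0432, 0.113, giving H' = 1.8440 (working shown to 4 dp, full precision carried).
The second survey: N=14, proportions 0.0714, 0.0714, 0.3571, 0.0714, 0.0714, 0.1429, 0.0714, 0.1429, giving H' = 1.8662.
Difference = |1.8440 − 1.8662| = 0.0222, i.e. 0.02 to 2 decimal places.

0.02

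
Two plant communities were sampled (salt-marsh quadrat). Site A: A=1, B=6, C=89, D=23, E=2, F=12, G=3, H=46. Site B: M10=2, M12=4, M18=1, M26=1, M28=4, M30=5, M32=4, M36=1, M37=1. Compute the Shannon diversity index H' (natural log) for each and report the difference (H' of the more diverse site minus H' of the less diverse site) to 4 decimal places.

Site A: N=182, proportions 0.005495, 0.032967, 0.489011, 0.126374, 0.010989, 0.065934, 0.016484, 0.252747, giving H' = 1.396457 (working shown to 6 dp, full precision carried).
Site B: N=23, proportions 0.086957, 0.173913, 0.043478, 0.043478, 0.173913, 0.217391, 0.173913, 0.043478, 0.043478, giving H' = 2.002059.
Difference = |1.396457 − 2.002059| = 0.605602, i.e. 0.6056 to 4 decimal places.

0.6056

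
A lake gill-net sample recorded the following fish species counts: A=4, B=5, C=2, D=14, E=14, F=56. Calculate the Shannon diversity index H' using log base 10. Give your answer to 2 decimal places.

Total N = 4+5+2+14+14+56 = 95, so the proportions are 0.0421, 0.0526, 0.0211, 0.1474, 0.1474, 0.5895 (working shown to 4 dp, full precision carried).
Each pᵢ log₁₀ pᵢ term: 0.0421×(-1.3757)=-0.0579, 0.0526×(-1.2788)=-0.0673, 0.0211×(-1.6767)=-0.0353, 0.1474×(-0.8316)=-0.1226, 0.1474×(-0.8316)=-0.1226, 0.5895×(-0.2295)=-0.1353.
Sum = -0.5409, so H' = 0.54.

0.54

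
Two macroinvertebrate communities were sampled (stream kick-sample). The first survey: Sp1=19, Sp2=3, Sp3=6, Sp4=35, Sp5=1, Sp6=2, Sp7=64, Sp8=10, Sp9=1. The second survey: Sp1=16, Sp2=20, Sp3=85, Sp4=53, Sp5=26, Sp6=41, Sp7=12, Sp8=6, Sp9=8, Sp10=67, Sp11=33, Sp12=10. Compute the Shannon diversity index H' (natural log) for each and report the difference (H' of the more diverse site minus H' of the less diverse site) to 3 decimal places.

The first survey: N=141, proportions 0.1347518, 0.0212766, 0.0425532, 0.248227, 0.0070922, 0.0141844, 0.4539007, 0.070922, 0.0070922, giving H' = 1.5089827 (working shown to 7 dp, full precision carried).
The second survey: N=377, proportions 0.0424403, 0.0530504, 0.2254642, 0.1405836, 0.0689655, 0.1087533, 0.0318302, 0.0159151, 0.0212202, 0.1777188, 0.0875332, 0.0265252, giving H' = 2.2011475.
Difference = |1.5089827 − 2.2011475| = 0.6921648, i.e. 0.692 to 3 decimal places.

0.692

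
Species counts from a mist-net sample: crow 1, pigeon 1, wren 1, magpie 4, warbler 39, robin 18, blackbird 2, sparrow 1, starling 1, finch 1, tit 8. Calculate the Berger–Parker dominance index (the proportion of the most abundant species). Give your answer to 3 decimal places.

Total N = 1+1+1+4+39+18+2+1+1+1+8 = 77, so the proportions are 0.01299, 0.01299, 0.01299, 0.05195, 0.50649, 0.23377, 0.02597, 0.01299, 0.01299, 0.01299, 0.1039 (working shown to 5 dp, full precision carried).
The largest proportion is 0.50649, i.e. d = 0.506 to 3 decimal places.

0.506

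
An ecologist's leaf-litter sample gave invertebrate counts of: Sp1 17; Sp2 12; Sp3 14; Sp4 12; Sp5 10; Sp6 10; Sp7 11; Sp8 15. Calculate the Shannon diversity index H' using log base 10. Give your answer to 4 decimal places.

Total N = 17+12+14+12+10+10+11+15 = 101, so the proportions are 0.168317, 0.118812, 0.138614, 0.118812, 0.09901, 0.09901, 0.108911, 0.148515 (working shown to 6 dp, full precision carried).
Each pᵢ log₁₀ pᵢ term: 0.168317×(-0.773872)=-0.130256, 0.118812×(-0.925140)=-0.109918, 0.138614×(-0.858193)=-0.118957, 0.118812×(-0.925140)=-0.109918, 0.09901×(-1.004321)=-0.099438, 0.09901×(-1.004321)=-0.099438, 0.108911×(-0.962929)=-0.104873, 0.148515×(-0.828230)=-0.123004.
Sum = -0.895802, so H' = 0.8958.

0.8958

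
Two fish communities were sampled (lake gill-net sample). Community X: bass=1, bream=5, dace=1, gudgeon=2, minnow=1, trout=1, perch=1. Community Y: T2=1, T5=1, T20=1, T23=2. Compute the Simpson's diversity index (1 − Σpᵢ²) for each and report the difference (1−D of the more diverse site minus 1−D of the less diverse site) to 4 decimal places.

Community X: N=12, proportions 0.083333, 0.416667, 0.083333, 0.166667, 0.083333, 0.083333, 0.083333, giving 1−D = 0.763889 (working shown to 6 dp, full precision carried).
Community Y: N=5, proportions 0.2, 0.2, 0.2, 0.4, giving 1−D = 0.720000.
Difference = |0.763889 − 0.720000| = 0.043889, i.e. 0.0439 to 4 decimal places.

0.0439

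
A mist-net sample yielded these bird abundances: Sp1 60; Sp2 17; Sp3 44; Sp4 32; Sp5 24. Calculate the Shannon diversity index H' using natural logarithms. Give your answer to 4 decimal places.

Total N = 60+17+44+32+24 = 177, so the proportions are 0.338983, 0.096045, 0.248588, 0.180791, 0.135593 (working shown to 6 dp, full precision carried).
Each pᵢ ln pᵢ term: 0.338983×(-1.081805)=-0.366714, 0.096045×(-2.342936)=-0.225028, 0.248588×(-1.391960)=-0.346024, 0.180791×(-1.710414)=-0.309227, 0.135593×(-1.998096)=-0.270928.
Sum = -1.517921, so H' = 1.5179.

1.5179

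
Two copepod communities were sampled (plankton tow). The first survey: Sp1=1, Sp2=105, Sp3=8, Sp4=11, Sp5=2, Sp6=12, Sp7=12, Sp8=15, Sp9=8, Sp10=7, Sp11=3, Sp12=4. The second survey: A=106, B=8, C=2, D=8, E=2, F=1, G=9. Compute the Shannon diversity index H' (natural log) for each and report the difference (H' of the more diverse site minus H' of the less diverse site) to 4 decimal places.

0.7923

The first survey: N=188, proportions 0.005319, 0.558511, 0.042553, 0.058511, 0.010638, 0.06383, 0.06383, 0.079787, 0.042553, 0.037234, 0.015957, 0.021277, giving H' = 1.659735 (working shown to 6 dp, full precision carried).
The second survey: N=136, proportions 0.779412, 0.058824, 0.014706, 0.058824, 0.014706, 0.007353, 0.066176, giving H' = 0.867484.
Difference = |1.659735 − 0.867484| = 0.792251, i.e. 0.7923 to 4 decimal places.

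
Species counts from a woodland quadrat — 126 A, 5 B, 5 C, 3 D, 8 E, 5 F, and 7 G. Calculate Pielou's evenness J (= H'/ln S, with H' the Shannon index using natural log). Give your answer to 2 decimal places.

0.45

Total N = 126+5+5+3+8+5+7 = 159, so the proportions are 0.7925, 0.0314, 0.0314, 0.0189, 0.0503, 0.0314, 0.044 (working shown to 4 dp, full precision carried).
H' = −Σ pᵢ ln pᵢ = −((-0.1843) + (-0.1088) + (-0.1088) + (-0.0749) + (-0.1504) + (-0.1088) + (-0.1375)) = 0.8735.
With S = 7 species, ln S = 1.9459, so J = 0.8735/1.9459 = 0.4489, i.e. 0.45 to 2 decimal places.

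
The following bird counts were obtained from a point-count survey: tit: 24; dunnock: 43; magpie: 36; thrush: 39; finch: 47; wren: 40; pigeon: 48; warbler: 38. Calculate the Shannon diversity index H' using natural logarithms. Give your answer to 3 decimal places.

Total N = 24+43+36+39+47+40+48+38 = 315, so the proportions are 0.07619, 0.13651, 0.11429, 0.12381, 0.14921, 0.12698, 0.15238, 0.12063 (working shown to 5 dp, full precision carried).
Each pᵢ ln pᵢ term: 0.07619×(-2.57452)=-0.19615, 0.13651×(-1.99137)=-0.27184, 0.11429×(-2.16905)=-0.24789, 0.12381×(-2.08901)=-0.25864, 0.14921×(-1.90243)=-0.28385, 0.12698×(-2.06369)=-0.26206, 0.15238×(-1.88137)=-0.28669, 0.12063×(-2.11499)=-0.25514.
Sum = -2.06226, so H' = 2.062.

2.062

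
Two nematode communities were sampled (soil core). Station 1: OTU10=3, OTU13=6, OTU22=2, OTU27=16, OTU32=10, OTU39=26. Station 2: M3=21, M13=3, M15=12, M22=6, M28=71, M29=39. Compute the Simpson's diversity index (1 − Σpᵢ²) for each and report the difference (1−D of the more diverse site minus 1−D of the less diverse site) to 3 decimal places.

0.039

Station 1: N=63, proportions 0.04762, 0.09524, 0.03175, 0.25397, 0.15873, 0.4127, giving 1−D = 0.72764 (working shown to 5 dp, full precision carried).
Station 2: N=152, proportions 0.13816, 0.01974, 0.07895, 0.03947, 0.46711, 0.25658, giving 1−D = 0.68871.
Difference = |0.72764 − 0.68871| = 0.03893, i.e. 0.039 to 3 decimal places.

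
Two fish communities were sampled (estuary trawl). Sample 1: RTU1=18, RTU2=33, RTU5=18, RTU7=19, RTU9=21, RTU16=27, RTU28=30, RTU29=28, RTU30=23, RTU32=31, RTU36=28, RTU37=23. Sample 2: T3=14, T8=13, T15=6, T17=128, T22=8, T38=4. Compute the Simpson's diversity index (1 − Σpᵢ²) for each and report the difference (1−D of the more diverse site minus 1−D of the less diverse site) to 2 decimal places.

Sample 1: N=299, proportions 0.0602, 0.1104, 0.0602, 0.0635, 0.0702, 0.0903, 0.1003, 0.0936, 0.0769, 0.1037, 0.0936, 0.0769, giving 1−D = 0.9133 (working shown to 4 dp, full precision carried).
Sample 2: N=173, proportions 0.0809, 0.0751, 0.0347, 0.7399, 0.0462, 0.0231, giving 1−D = 0.4365.
Difference = |0.9133 − 0.4365| = 0.4768, i.e. 0.48 to 2 decimal places.

0.48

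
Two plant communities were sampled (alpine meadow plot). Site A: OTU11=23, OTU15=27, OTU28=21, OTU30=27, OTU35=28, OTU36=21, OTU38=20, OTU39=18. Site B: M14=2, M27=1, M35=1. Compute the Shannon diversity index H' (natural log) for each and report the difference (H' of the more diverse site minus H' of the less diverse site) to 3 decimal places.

Site A: N=185, proportions 0.12432, 0.14595, 0.11351, 0.14595, 0.15135, 0.11351, 0.10811, 0.0973, giving H' = 2.06790 (working shown to 5 dp, full precision carried).
Site B: N=4, proportions 0.5, 0.25, 0.25, giving H' = 1.03972.
Difference = |2.06790 − 1.03972| = 1.02818, i.e. 1.028 to 3 decimal places.

1.028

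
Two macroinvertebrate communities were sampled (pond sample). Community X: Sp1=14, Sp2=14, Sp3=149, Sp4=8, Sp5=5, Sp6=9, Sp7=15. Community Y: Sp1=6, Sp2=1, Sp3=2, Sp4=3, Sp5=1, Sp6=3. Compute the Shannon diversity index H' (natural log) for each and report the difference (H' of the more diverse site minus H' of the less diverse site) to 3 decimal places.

0.463

Community X: N=214, proportions 0.06542, 0.06542, 0.69626, 0.03738, 0.02336, 0.04206, 0.07009, giving H' = 1.13906 (working shown to 5 dp, full precision carried).
Community Y: N=16, proportions 0.375, 0.0625, 0.125, 0.1875, 0.0625, 0.1875, giving H' = 1.60206.
Difference = |1.13906 − 1.60206| = 0.46300, i.e. 0.463 to 3 decimal places.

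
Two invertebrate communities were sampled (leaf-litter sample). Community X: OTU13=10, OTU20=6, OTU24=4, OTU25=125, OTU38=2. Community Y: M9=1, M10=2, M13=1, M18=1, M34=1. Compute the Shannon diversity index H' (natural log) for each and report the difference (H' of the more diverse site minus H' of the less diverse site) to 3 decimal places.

Community X: N=147, proportions 0.06803, 0.04082, 0.02721, 0.85034, 0.01361, giving H' = 0.60780 (working shown to 5 dp, full precision carried).
Community Y: N=6, proportions 0.16667, 0.33333, 0.16667, 0.16667, 0.16667, giving H' = 1.56071.
Difference = |0.60780 − 1.56071| = 0.95291, i.e. 0.953 to 3 decimal places.

0.953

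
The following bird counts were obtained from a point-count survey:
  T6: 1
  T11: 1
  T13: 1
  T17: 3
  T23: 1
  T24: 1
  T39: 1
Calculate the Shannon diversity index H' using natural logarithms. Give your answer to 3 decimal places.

Total N = 1+1+1+3+1+1+1 = 9, so the proportions are 0.11111, 0.11111, 0.11111, 0.33333, 0.11111, 0.11111, 0.11111 (working shown to 5 dp, full precision carried).
Each pᵢ ln pᵢ term: 0.11111×(-2.19722)=-0.24414, 0.11111×(-2.19722)=-0.24414, 0.11111×(-2.19722)=-0.24414, 0.33333×(-1.09861)=-0.36620, 0.11111×(-2.19722)=-0.24414, 0.11111×(-2.19722)=-0.24414, 0.11111×(-2.19722)=-0.24414.
Sum = -1.83102, so H' = 1.831.

1.831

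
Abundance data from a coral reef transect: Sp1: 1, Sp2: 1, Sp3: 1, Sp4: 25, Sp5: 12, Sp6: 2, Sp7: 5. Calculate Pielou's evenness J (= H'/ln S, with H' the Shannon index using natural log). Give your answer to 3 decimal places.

0.670

Total N = 1+1+1+25+12+2+5 = 47, so the proportions are 0.02128, 0.02128, 0.02128, 0.53191, 0.25532, 0.04255, 0.10638 (working shown to 5 dp, full precision carried).
H' = −Σ pᵢ ln pᵢ = −((-0.08192) + (-0.08192) + (-0.08192) + (-0.33578) + (-0.34857) + (-0.13434) + (-0.23837)) = 1.30282.
With S = 7 species, ln S = 1.94591, so J = 1.30282/1.94591 = 0.66952, i.e. 0.670 to 3 decimal places.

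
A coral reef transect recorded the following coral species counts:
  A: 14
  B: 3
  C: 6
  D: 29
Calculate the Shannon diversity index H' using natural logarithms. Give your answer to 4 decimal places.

Total N = 14+3+6+29 = 52, so the proportions are 0.269231, 0.057692, 0.115385, 0.557692 (working shown to 6 dp, full precision carried).
Each pᵢ ln pᵢ term: 0.269231×(-1.312186)=-0.353281, 0.057692×(-2.852631)=-0.164575, 0.115385×(-2.159484)=-0.249171, 0.557692×(-0.583948)=-0.325663.
Sum = -1.092690, so H' = 1.0927.

1.0927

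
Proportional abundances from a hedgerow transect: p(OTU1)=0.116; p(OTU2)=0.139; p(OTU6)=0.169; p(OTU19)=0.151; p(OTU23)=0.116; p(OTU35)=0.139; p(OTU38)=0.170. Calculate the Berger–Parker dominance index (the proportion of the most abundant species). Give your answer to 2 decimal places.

0.17

The largest proportion is 0.17, i.e. d = 0.17 to 2 decimal places.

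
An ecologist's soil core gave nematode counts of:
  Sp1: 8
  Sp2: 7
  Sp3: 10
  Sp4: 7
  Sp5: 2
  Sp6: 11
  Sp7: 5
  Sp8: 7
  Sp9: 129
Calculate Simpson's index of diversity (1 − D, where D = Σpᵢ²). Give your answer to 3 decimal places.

0.506

Total N = 8+7+10+7+2+11+5+7+129 = 186, so the proportions are 0.04301, 0.03763, 0.05376, 0.03763, 0.01075, 0.05914, 0.02688, 0.03763, 0.69355 (working shown to 5 dp, full precision carried).
D = 0.04301² + 0.03763² + 0.05376² + 0.03763² + 0.01075² + 0.05914² + 0.02688² + 0.03763² + 0.69355² = 0.00185 + 0.00142 + 0.00289 + 0.00142 + 0.00012 + 0.00350 + 0.00072 + 0.00142 + 0.48101 = 0.49433.
So 1 − D = 0.50567, i.e. 0.506 to 3 decimal places.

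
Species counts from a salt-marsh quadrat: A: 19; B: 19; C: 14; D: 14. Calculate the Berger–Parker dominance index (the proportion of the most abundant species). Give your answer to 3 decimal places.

0.288

Total N = 19+19+14+14 = 66, so the proportions are 0.28788, 0.28788, 0.21212, 0.21212 (working shown to 5 dp, full precision carried).
The largest proportion is 0.28788, i.e. d = 0.288 to 3 decimal places.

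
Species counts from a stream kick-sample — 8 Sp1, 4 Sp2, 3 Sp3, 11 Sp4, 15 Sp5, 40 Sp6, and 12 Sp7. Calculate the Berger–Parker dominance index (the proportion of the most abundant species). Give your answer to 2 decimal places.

Total N = 8+4+3+11+15+40+12 = 93, so the proportions are 0.086, 0.043, 0.0323, 0.1183, 0.1613, 0.4301, 0.129 (working shown to 4 dp, full precision carried).
The largest proportion is 0.4301, i.e. d = 0.43 to 2 decimal places.

0.43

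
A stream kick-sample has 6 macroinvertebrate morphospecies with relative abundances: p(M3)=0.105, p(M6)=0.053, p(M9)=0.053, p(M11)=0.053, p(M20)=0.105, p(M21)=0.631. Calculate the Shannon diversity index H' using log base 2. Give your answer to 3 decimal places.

Each pᵢ log₂ pᵢ term (working shown to 5 dp, full precision carried): 0.105×(-3.25154)=-0.34141, 0.053×(-4.23786)=-0.22461, 0.053×(-4.23786)=-0.22461, 0.053×(-4.23786)=-0.22461, 0.105×(-3.25154)=-0.34141, 0.631×(-0.66429)=-0.41917.
Sum = -1.77581, so H' = 1.776.

1.776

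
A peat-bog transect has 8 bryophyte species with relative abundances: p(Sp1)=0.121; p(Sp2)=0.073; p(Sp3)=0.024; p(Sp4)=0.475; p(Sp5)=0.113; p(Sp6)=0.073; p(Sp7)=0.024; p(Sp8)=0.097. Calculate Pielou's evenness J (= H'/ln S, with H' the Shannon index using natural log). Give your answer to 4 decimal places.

H' = −Σ pᵢ ln pᵢ = −((-0.255548) + (-0.191063) + (-0.089513) + (-0.353609) + (-0.246382) + (-0.191063) + (-0.089513) + (-0.226305)) = 1.642995 (working shown to 6 dp, full precision carried).
With S = 8 species, ln S = 2.079442, so J = 1.642995/2.079442 = 0.790113, i.e. 0.7901 to 4 decimal places.

0.7901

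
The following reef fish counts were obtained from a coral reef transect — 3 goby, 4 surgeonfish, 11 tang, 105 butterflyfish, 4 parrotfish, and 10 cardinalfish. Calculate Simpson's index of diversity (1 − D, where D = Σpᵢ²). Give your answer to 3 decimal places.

Total N = 3+4+11+105+4+10 = 137, so the proportions are 0.0219, 0.0292, 0.08029, 0.76642, 0.0292, 0.07299 (working shown to 5 dp, full precision carried).
D = 0.0219² + 0.0292² + 0.08029² + 0.76642² + 0.0292² + 0.07299² = 0.00048 + 0.00085 + 0.00645 + 0.58740 + 0.00085 + 0.00533 = 0.60136.
So 1 − D = 0.39864, i.e. 0.399 to 3 decimal places.

0.399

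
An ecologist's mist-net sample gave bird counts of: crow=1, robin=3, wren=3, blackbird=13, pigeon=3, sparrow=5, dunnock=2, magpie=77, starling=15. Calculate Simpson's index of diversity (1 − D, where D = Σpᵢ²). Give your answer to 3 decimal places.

Total N = 1+3+3+13+3+5+2+77+15 = 122, so the proportions are 0.0082, 0.02459, 0.02459, 0.10656, 0.02459, 0.04098, 0.01639, 0.63115, 0.12295 (working shown to 5 dp, full precision carried).
D = 0.0082² + 0.02459² + 0.02459² + 0.10656² + 0.02459² + 0.04098² + 0.01639² + 0.63115² + 0.12295² = 0.00007 + 0.00060 + 0.00060 + 0.01135 + 0.00060 + 0.00168 + 0.00027 + 0.39835 + 0.01512 = 0.42865.
So 1 − D = 0.57135, i.e. 0.571 to 3 decimal places.

0.571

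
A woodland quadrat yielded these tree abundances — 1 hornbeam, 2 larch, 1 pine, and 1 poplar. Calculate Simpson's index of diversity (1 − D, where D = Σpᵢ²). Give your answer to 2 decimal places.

0.72

Total N = 1+2+1+1 = 5, so the proportions are 0.2, 0.4, 0.2, 0.2 (working shown to 4 dp, full precision carried).
D = 0.2² + 0.4² + 0.2² + 0.2² = 0.0400 + 0.1600 + 0.0400 + 0.0400 = 0.2800.
So 1 − D = 0.7200, i.e. 0.72 to 2 decimal places.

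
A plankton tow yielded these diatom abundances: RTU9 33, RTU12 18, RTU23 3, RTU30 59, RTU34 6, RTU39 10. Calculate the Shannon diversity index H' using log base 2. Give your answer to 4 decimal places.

Total N = 33+18+3+59+6+10 = 129, so the proportions are 0.255814, 0.139535, 0.023256, 0.457364, 0.046512, 0.077519 (working shown to 6 dp, full precision carried).
Each pᵢ log₂ pᵢ term: 0.255814×(-1.966833)=-0.503143, 0.139535×(-2.841302)=-0.396461, 0.023256×(-5.426265)=-0.126192, 0.457364×(-1.128584)=-0.516174, 0.046512×(-4.426265)=-0.205873, 0.077519×(-3.689299)=-0.285992.
Sum = -2.033835, so H' = 2.0338.

2.0338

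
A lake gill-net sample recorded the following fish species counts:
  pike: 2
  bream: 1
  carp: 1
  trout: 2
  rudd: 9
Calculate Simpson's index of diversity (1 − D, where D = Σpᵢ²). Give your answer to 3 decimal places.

0.596

Total N = 2+1+1+2+9 = 15, so the proportions are 0.13333, 0.06667, 0.06667, 0.13333, 0.6 (working shown to 5 dp, full precision carried).
D = 0.13333² + 0.06667² + 0.06667² + 0.13333² + 0.6² = 0.01778 + 0.00444 + 0.00444 + 0.01778 + 0.36000 = 0.40444.
So 1 − D = 0.59556, i.e. 0.596 to 3 decimal places.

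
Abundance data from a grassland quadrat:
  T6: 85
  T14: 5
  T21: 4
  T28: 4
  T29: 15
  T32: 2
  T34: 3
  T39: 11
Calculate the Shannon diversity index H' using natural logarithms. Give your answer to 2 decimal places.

Total N = 85+5+4+4+15+2+3+11 = 129, so the proportions are 0.6589, 0.0388, 0.031, 0.031, 0.1163, 0.0155, 0.0233, 0.0853 (working shown to 4 dp, full precision carried).
Each pᵢ ln pᵢ term: 0.6589×(-0.4172)=-0.2749, 0.0388×(-3.2504)=-0.1260, 0.031×(-3.4735)=-0.1077, 0.031×(-3.4735)=-0.1077, 0.1163×(-2.1518)=-0.2502, 0.0155×(-4.1667)=-0.0646, 0.0233×(-3.7612)=-0.0875, 0.0853×(-2.4619)=-0.2099.
Sum = -1.2285, so H' = 1.23.

1.23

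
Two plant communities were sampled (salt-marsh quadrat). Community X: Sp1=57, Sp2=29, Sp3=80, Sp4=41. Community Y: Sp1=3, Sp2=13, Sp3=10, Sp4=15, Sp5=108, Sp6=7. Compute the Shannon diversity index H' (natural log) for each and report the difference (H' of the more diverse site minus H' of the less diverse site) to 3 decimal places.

Community X: N=207, proportions 0.27536, 0.1401, 0.38647, 0.19807, giving H' = 1.31859 (working shown to 5 dp, full precision carried).
Community Y: N=156, proportions 0.01923, 0.08333, 0.0641, 0.09615, 0.69231, 0.04487, giving H' = 1.07820.
Difference = |1.31859 − 1.07820| = 0.24039, i.e. 0.240 to 3 decimal places.

0.240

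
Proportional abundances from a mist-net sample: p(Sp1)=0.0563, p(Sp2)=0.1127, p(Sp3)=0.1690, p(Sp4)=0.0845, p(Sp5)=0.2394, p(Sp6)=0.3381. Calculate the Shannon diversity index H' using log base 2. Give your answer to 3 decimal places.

2.346

Each pᵢ log₂ pᵢ term (working shown to 5 dp, full precision carried): 0.0563×(-4.15072)=-0.23369, 0.1127×(-3.14944)=-0.35494, 0.169×(-2.56490)=-0.43347, 0.0845×(-3.56490)=-0.30123, 0.2394×(-2.06250)=-0.49376, 0.3381×(-1.56448)=-0.52895.
Sum = -2.34604, so H' = 2.346.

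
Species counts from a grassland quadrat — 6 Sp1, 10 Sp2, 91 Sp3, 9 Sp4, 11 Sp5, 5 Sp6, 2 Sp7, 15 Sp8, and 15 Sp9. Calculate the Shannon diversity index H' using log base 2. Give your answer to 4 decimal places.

Total N = 6+10+91+9+11+5+2+15+15 = 164, so the proportions are 0.036585, 0.060976, 0.554878, 0.054878, 0.067073, 0.030488, 0.012195, 0.091463, 0.091463 (working shown to 6 dp, full precision carried).
Each pᵢ log₂ pᵢ term: 0.036585×(-4.772590)=-0.174607, 0.060976×(-4.035624)=-0.246075, 0.554878×(-0.849757)=-0.471512, 0.054878×(-4.187627)=-0.229809, 0.067073×(-3.898120)=-0.261459, 0.030488×(-5.035624)=-0.153525, 0.012195×(-6.357552)=-0.077531, 0.091463×(-3.450661)=-0.315609, 0.091463×(-3.450661)=-0.315609.
Sum = -2.245736, so H' = 2.2457.

2.2457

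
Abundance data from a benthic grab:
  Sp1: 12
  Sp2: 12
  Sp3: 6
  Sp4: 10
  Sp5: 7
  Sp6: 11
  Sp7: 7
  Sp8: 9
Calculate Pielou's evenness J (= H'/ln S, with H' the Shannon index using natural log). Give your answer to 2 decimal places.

Total N = 12+12+6+10+7+11+7+9 = 74, so the proportions are 0.1622, 0.1622, 0.0811, 0.1351, 0.0946, 0.1486, 0.0946, 0.1216 (working shown to 4 dp, full precision carried).
H' = −Σ pᵢ ln pᵢ = −((-0.2950) + (-0.2950) + (-0.2037) + (-0.2705) + (-0.2231) + (-0.2833) + (-0.2231) + (-0.2562)) = 2.0499.
With S = 8 species, ln S = 2.0794, so J = 2.0499/2.0794 = 0.9858, i.e. 0.99 to 2 decimal places.

0.99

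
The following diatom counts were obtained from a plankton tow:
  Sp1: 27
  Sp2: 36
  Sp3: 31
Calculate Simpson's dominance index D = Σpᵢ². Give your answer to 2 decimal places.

Total N = 27+36+31 = 94, so the proportions are 0.2872, 0.383, 0.3298 (working shown to 4 dp, full precision carried).
D = 0.2872² + 0.383² + 0.3298² = 0.0825 + 0.1467 + 0.1088 = 0.3379.
To 2 decimal places, D = 0.34.

0.34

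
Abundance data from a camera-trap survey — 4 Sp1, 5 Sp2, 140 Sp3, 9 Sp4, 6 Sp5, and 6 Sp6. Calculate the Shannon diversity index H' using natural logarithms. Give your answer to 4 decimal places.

0.7435

Total N = 4+5+140+9+6+6 = 170, so the proportions are 0.023529, 0.029412, 0.823529, 0.052941, 0.035294, 0.035294 (working shown to 6 dp, full precision carried).
Each pᵢ ln pᵢ term: 0.023529×(-3.749504)=-0.088224, 0.029412×(-3.526361)=-0.103716, 0.823529×(-0.194156)=-0.159893, 0.052941×(-2.938574)=-0.155572, 0.035294×(-3.344039)=-0.118025, 0.035294×(-3.344039)=-0.118025.
Sum = -0.743455, so H' = 0.7435.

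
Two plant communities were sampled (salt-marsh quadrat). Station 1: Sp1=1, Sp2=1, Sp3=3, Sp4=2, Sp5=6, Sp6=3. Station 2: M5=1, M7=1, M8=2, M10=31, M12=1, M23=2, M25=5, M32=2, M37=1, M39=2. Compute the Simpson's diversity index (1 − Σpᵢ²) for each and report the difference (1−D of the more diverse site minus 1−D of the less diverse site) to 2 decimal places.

Station 1: N=16, proportions 0.0625, 0.0625, 0.1875, 0.125, 0.375, 0.1875, giving 1−D = 0.765625 (working shown to 6 dp, full precision carried).
Station 2: N=48, proportions 0.020833, 0.020833, 0.041667, 0.645833, 0.020833, 0.041667, 0.104167, 0.041667, 0.020833, 0.041667, giving 1−D = 0.563368.
Difference = |0.765625 − 0.563368| = 0.202257, i.e. 0.20 to 2 decimal places.

0.20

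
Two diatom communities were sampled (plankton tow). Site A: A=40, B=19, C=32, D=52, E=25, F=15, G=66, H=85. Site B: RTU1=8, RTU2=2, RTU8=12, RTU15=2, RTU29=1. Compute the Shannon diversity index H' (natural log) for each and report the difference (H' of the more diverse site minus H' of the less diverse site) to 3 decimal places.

0.684

Site A: N=334, proportions 0.11976, 0.05689, 0.09581, 0.15569, 0.07485, 0.04491, 0.1976, 0.25449, giving H' = 1.93359 (working shown to 5 dp, full precision carried).
Site B: N=25, proportions 0.32, 0.08, 0.48, 0.08, 0.04, giving H' = 1.24980.
Difference = |1.93359 − 1.24980| = 0.68379, i.e. 0.684 to 3 decimal places.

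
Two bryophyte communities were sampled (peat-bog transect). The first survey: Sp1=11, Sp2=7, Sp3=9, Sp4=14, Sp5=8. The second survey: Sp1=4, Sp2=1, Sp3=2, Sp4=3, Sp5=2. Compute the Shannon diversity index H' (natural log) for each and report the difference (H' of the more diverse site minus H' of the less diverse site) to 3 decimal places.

0.061

The first survey: N=49, proportions 0.22449, 0.14286, 0.18367, 0.28571, 0.16327, giving H' = 1.57844 (working shown to 5 dp, full precision carried).
The second survey: N=12, proportions 0.33333, 0.08333, 0.16667, 0.25, 0.16667, giving H' = 1.51711.
Difference = |1.57844 − 1.51711| = 0.06133, i.e. 0.061 to 3 decimal places.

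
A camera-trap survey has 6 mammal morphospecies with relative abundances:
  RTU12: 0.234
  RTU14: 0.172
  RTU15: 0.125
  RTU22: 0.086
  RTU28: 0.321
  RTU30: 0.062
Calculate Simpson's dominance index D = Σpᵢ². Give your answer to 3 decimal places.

D = 0.234² + 0.172² + 0.125² + 0.086² + 0.321² + 0.062² = 0.05476 + 0.02958 + 0.01562 + 0.00740 + 0.10304 + 0.00384 = 0.21425 (working shown to 5 dp, full precision carried).
To 3 decimal places, D = 0.214.

0.214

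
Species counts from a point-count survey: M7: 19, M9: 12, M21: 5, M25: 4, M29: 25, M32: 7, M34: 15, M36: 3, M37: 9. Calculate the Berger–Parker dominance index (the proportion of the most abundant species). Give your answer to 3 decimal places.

0.253

Total N = 19+12+5+4+25+7+15+3+9 = 99, so the proportions are 0.19192, 0.12121, 0.05051, 0.0404, 0.25253, 0.07071, 0.15152, 0.0303, 0.09091 (working shown to 5 dp, full precision carried).
The largest proportion is 0.25253, i.e. d = 0.253 to 3 decimal places.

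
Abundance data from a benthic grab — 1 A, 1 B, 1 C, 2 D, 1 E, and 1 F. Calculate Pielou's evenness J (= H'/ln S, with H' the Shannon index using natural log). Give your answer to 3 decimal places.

Total N = 1+1+1+2+1+1 = 7, so the proportions are 0.14286, 0.14286, 0.14286, 0.28571, 0.14286, 0.14286 (working shown to 5 dp, full precision carried).
H' = −Σ pᵢ ln pᵢ = −((-0.27799) + (-0.27799) + (-0.27799) + (-0.35793) + (-0.27799) + (-0.27799)) = 1.74787.
With S = 6 species, ln S = 1.79176, so J = 1.74787/1.79176 = 0.97550, i.e. 0.976 to 3 decimal places.

0.976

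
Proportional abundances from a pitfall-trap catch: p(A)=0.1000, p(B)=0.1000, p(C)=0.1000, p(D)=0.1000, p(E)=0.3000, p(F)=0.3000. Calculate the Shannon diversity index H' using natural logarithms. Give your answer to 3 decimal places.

Each pᵢ ln pᵢ term (working shown to 5 dp, full precision carried): 0.1×(-2.30259)=-0.23026, 0.1×(-2.30259)=-0.23026, 0.1×(-2.30259)=-0.23026, 0.1×(-2.30259)=-0.23026, 0.3×(-1.20397)=-0.36119, 0.3×(-1.20397)=-0.36119.
Sum = -1.64342, so H' = 1.643.

1.643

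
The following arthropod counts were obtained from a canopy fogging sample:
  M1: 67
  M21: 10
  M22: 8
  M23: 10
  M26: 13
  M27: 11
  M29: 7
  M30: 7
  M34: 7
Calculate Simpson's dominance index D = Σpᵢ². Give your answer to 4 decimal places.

0.2648

Total N = 67+10+8+10+13+11+7+7+7 = 140, so the proportions are 0.478571, 0.071429, 0.057143, 0.071429, 0.092857, 0.078571, 0.05, 0.05, 0.05 (working shown to 6 dp, full precision carried).
D = 0.478571² + 0.071429² + 0.057143² + 0.071429² + 0.092857² + 0.078571² + 0.05² + 0.05² + 0.05² = 0.229031 + 0.005102 + 0.003265 + 0.005102 + 0.008622 + 0.006173 + 0.002500 + 0.002500 + 0.002500 = 0.264796.
To 4 decimal places, D = 0.2648.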